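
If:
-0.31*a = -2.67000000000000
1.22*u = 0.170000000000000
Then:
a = 8.61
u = 0.14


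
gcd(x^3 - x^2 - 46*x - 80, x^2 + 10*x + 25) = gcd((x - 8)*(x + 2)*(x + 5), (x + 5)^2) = x + 5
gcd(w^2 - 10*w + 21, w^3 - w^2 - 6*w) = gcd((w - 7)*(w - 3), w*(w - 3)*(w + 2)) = w - 3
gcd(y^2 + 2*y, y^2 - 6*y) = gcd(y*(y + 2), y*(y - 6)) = y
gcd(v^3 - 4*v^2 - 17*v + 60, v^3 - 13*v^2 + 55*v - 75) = v^2 - 8*v + 15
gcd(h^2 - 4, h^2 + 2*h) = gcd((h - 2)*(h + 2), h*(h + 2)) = h + 2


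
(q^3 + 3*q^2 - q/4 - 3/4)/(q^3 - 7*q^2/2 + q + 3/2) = (2*q^2 + 5*q - 3)/(2*(q^2 - 4*q + 3))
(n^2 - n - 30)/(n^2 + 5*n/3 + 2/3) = 3*(n^2 - n - 30)/(3*n^2 + 5*n + 2)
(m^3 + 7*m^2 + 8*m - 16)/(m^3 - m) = (m^2 + 8*m + 16)/(m*(m + 1))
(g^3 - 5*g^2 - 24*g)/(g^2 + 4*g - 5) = g*(g^2 - 5*g - 24)/(g^2 + 4*g - 5)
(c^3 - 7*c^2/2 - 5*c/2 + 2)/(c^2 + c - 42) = (c^3 - 7*c^2/2 - 5*c/2 + 2)/(c^2 + c - 42)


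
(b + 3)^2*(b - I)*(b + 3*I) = b^4 + 6*b^3 + 2*I*b^3 + 12*b^2 + 12*I*b^2 + 18*b + 18*I*b + 27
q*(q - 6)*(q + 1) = q^3 - 5*q^2 - 6*q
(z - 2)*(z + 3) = z^2 + z - 6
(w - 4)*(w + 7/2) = w^2 - w/2 - 14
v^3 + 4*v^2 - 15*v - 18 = (v - 3)*(v + 1)*(v + 6)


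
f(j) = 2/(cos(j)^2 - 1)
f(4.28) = -2.43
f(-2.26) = -3.36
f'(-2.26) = 5.53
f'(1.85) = -1.24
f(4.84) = -2.03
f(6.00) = -25.62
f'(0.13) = 1820.63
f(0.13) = -119.01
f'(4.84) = -0.52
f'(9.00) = -52.07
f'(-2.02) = 2.38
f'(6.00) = -176.06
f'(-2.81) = 109.62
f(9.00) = -11.78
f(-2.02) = -2.46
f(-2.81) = -18.87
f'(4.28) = 2.24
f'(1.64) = -0.28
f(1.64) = -2.01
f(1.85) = -2.16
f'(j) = 4*sin(j)*cos(j)/(cos(j)^2 - 1)^2 = 4*cos(j)/sin(j)^3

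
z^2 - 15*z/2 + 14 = (z - 4)*(z - 7/2)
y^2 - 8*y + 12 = (y - 6)*(y - 2)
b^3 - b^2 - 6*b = b*(b - 3)*(b + 2)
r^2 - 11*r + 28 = (r - 7)*(r - 4)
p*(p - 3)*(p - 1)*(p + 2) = p^4 - 2*p^3 - 5*p^2 + 6*p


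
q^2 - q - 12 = (q - 4)*(q + 3)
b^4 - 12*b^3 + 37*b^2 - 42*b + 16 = (b - 8)*(b - 2)*(b - 1)^2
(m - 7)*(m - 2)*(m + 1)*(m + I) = m^4 - 8*m^3 + I*m^3 + 5*m^2 - 8*I*m^2 + 14*m + 5*I*m + 14*I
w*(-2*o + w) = -2*o*w + w^2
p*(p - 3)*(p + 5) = p^3 + 2*p^2 - 15*p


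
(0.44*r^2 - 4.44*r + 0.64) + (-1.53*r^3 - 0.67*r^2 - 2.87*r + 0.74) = -1.53*r^3 - 0.23*r^2 - 7.31*r + 1.38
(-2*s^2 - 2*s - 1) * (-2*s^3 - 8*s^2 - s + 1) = 4*s^5 + 20*s^4 + 20*s^3 + 8*s^2 - s - 1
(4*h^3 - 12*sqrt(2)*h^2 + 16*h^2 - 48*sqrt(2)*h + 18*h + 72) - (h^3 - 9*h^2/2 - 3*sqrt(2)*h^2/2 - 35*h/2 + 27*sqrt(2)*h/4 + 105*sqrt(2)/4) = 3*h^3 - 21*sqrt(2)*h^2/2 + 41*h^2/2 - 219*sqrt(2)*h/4 + 71*h/2 - 105*sqrt(2)/4 + 72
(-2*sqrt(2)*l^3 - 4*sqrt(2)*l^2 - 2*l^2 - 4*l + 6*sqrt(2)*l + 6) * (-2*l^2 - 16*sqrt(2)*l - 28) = 4*sqrt(2)*l^5 + 8*sqrt(2)*l^4 + 68*l^4 + 76*sqrt(2)*l^3 + 136*l^3 - 148*l^2 + 176*sqrt(2)*l^2 - 264*sqrt(2)*l + 112*l - 168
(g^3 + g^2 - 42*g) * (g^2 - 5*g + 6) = g^5 - 4*g^4 - 41*g^3 + 216*g^2 - 252*g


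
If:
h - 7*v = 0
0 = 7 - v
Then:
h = 49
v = 7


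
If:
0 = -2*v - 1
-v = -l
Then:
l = -1/2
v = -1/2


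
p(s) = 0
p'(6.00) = 0.00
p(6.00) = 0.00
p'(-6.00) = 0.00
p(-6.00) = 0.00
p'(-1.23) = 0.00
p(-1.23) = 0.00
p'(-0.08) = 0.00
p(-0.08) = 0.00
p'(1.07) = 0.00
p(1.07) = 0.00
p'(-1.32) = 0.00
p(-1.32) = 0.00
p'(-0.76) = 0.00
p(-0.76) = 0.00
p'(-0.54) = 0.00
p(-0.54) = 0.00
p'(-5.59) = 0.00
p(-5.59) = 0.00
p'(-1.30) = 0.00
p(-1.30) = 0.00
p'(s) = 0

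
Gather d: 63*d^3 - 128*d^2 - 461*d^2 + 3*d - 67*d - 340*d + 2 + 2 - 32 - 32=63*d^3 - 589*d^2 - 404*d - 60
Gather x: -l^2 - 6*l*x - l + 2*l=-l^2 - 6*l*x + l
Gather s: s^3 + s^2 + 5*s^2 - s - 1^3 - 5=s^3 + 6*s^2 - s - 6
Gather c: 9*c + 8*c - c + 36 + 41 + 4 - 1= 16*c + 80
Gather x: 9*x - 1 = 9*x - 1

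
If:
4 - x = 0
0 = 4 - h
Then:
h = 4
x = 4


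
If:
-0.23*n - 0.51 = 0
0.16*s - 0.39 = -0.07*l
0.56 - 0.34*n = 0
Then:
No Solution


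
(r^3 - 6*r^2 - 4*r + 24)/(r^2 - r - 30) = (r^2 - 4)/(r + 5)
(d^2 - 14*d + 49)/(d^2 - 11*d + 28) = (d - 7)/(d - 4)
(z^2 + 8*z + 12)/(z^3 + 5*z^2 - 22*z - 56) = (z + 6)/(z^2 + 3*z - 28)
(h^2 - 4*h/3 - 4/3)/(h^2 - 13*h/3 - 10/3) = (h - 2)/(h - 5)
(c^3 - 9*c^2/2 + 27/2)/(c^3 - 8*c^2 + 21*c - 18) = (c + 3/2)/(c - 2)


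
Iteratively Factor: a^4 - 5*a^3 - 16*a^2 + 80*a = (a)*(a^3 - 5*a^2 - 16*a + 80) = a*(a - 5)*(a^2 - 16) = a*(a - 5)*(a + 4)*(a - 4)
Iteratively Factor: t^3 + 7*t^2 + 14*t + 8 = (t + 2)*(t^2 + 5*t + 4) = (t + 1)*(t + 2)*(t + 4)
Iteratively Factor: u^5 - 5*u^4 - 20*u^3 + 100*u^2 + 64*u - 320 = (u - 2)*(u^4 - 3*u^3 - 26*u^2 + 48*u + 160) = (u - 4)*(u - 2)*(u^3 + u^2 - 22*u - 40) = (u - 5)*(u - 4)*(u - 2)*(u^2 + 6*u + 8) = (u - 5)*(u - 4)*(u - 2)*(u + 4)*(u + 2)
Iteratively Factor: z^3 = (z)*(z^2) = z^2*(z)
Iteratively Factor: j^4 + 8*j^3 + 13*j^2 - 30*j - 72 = (j - 2)*(j^3 + 10*j^2 + 33*j + 36) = (j - 2)*(j + 4)*(j^2 + 6*j + 9) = (j - 2)*(j + 3)*(j + 4)*(j + 3)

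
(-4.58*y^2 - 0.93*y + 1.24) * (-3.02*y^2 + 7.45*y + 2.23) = 13.8316*y^4 - 31.3124*y^3 - 20.8867*y^2 + 7.1641*y + 2.7652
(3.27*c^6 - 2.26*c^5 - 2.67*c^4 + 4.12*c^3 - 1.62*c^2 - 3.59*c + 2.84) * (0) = 0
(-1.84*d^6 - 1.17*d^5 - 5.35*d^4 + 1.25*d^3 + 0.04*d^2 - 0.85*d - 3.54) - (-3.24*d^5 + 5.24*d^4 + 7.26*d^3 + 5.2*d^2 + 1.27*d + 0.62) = -1.84*d^6 + 2.07*d^5 - 10.59*d^4 - 6.01*d^3 - 5.16*d^2 - 2.12*d - 4.16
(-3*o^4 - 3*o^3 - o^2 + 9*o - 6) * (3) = -9*o^4 - 9*o^3 - 3*o^2 + 27*o - 18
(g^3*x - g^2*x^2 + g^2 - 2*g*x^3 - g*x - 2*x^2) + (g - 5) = g^3*x - g^2*x^2 + g^2 - 2*g*x^3 - g*x + g - 2*x^2 - 5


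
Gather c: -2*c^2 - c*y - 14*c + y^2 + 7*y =-2*c^2 + c*(-y - 14) + y^2 + 7*y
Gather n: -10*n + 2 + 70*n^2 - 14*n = 70*n^2 - 24*n + 2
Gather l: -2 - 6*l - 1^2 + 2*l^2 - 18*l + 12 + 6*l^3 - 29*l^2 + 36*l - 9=6*l^3 - 27*l^2 + 12*l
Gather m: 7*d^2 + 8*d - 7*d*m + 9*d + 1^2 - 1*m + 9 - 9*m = 7*d^2 + 17*d + m*(-7*d - 10) + 10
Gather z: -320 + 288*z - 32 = 288*z - 352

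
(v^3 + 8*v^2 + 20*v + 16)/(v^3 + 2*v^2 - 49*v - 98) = (v^2 + 6*v + 8)/(v^2 - 49)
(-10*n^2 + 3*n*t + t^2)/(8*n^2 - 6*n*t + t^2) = (5*n + t)/(-4*n + t)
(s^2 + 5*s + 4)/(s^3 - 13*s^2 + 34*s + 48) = (s + 4)/(s^2 - 14*s + 48)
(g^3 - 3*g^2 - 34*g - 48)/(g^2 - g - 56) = (g^2 + 5*g + 6)/(g + 7)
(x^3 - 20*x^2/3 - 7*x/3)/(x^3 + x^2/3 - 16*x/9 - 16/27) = 9*x*(x - 7)/(9*x^2 - 16)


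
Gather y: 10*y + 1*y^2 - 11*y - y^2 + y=0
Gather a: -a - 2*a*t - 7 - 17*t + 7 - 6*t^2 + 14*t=a*(-2*t - 1) - 6*t^2 - 3*t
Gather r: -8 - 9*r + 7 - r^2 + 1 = -r^2 - 9*r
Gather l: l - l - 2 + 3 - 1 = 0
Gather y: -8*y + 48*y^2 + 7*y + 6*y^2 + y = 54*y^2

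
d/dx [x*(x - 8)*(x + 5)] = 3*x^2 - 6*x - 40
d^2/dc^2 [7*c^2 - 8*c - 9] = 14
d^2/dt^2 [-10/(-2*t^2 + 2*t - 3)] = 40*(-2*t^2 + 2*t + 2*(2*t - 1)^2 - 3)/(2*t^2 - 2*t + 3)^3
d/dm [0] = 0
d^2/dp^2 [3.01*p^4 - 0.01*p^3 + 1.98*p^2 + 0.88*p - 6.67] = 36.12*p^2 - 0.06*p + 3.96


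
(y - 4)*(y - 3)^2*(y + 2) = y^4 - 8*y^3 + 13*y^2 + 30*y - 72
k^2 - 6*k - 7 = (k - 7)*(k + 1)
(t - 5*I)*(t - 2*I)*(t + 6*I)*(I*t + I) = I*t^4 + t^3 + I*t^3 + t^2 + 32*I*t^2 + 60*t + 32*I*t + 60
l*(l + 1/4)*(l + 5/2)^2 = l^4 + 21*l^3/4 + 15*l^2/2 + 25*l/16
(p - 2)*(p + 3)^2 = p^3 + 4*p^2 - 3*p - 18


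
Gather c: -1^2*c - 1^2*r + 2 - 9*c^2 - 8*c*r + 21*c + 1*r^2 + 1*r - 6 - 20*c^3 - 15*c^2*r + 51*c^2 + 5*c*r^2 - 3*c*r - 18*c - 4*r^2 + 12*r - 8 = -20*c^3 + c^2*(42 - 15*r) + c*(5*r^2 - 11*r + 2) - 3*r^2 + 12*r - 12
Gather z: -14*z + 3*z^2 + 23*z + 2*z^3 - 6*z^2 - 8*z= 2*z^3 - 3*z^2 + z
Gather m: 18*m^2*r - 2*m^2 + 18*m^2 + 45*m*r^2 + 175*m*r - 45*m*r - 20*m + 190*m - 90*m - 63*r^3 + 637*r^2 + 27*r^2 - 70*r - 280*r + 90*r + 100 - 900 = m^2*(18*r + 16) + m*(45*r^2 + 130*r + 80) - 63*r^3 + 664*r^2 - 260*r - 800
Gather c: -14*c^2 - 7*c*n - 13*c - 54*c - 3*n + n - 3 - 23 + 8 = -14*c^2 + c*(-7*n - 67) - 2*n - 18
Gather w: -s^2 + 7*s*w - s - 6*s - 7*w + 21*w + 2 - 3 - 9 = -s^2 - 7*s + w*(7*s + 14) - 10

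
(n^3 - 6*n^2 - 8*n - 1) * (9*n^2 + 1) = 9*n^5 - 54*n^4 - 71*n^3 - 15*n^2 - 8*n - 1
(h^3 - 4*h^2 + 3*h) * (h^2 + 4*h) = h^5 - 13*h^3 + 12*h^2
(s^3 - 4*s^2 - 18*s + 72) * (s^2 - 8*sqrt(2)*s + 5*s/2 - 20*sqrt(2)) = s^5 - 8*sqrt(2)*s^4 - 3*s^4/2 - 28*s^3 + 12*sqrt(2)*s^3 + 27*s^2 + 224*sqrt(2)*s^2 - 216*sqrt(2)*s + 180*s - 1440*sqrt(2)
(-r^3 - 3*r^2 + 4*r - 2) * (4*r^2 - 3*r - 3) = -4*r^5 - 9*r^4 + 28*r^3 - 11*r^2 - 6*r + 6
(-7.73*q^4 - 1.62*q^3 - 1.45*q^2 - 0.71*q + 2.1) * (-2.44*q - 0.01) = 18.8612*q^5 + 4.0301*q^4 + 3.5542*q^3 + 1.7469*q^2 - 5.1169*q - 0.021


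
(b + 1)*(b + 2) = b^2 + 3*b + 2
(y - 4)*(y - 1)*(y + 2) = y^3 - 3*y^2 - 6*y + 8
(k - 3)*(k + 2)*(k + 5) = k^3 + 4*k^2 - 11*k - 30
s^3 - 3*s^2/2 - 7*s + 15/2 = (s - 3)*(s - 1)*(s + 5/2)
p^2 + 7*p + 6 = (p + 1)*(p + 6)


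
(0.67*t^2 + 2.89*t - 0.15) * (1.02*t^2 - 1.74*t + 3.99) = 0.6834*t^4 + 1.782*t^3 - 2.5083*t^2 + 11.7921*t - 0.5985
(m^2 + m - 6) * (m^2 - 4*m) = m^4 - 3*m^3 - 10*m^2 + 24*m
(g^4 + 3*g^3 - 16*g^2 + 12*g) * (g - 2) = g^5 + g^4 - 22*g^3 + 44*g^2 - 24*g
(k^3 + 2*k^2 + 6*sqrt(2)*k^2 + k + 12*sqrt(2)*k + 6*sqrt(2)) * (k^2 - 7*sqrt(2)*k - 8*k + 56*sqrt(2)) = k^5 - 6*k^4 - sqrt(2)*k^4 - 99*k^3 + 6*sqrt(2)*k^3 + 15*sqrt(2)*k^2 + 496*k^2 + 8*sqrt(2)*k + 1260*k + 672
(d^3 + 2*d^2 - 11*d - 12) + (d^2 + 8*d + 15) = d^3 + 3*d^2 - 3*d + 3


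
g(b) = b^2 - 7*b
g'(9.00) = 11.00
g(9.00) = 18.00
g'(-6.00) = -19.00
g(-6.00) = 78.00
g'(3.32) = -0.36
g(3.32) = -12.22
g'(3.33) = -0.34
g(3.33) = -12.22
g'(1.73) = -3.54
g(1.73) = -9.12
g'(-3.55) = -14.10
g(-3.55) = 37.45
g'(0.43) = -6.14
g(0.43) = -2.83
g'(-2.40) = -11.80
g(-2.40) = 22.56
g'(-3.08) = -13.16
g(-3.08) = 31.05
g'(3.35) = -0.30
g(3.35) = -12.23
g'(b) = 2*b - 7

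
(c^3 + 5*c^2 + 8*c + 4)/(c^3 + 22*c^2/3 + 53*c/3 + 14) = 3*(c^2 + 3*c + 2)/(3*c^2 + 16*c + 21)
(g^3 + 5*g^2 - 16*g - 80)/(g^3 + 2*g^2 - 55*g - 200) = (g^2 - 16)/(g^2 - 3*g - 40)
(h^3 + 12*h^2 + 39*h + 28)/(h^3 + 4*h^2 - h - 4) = (h + 7)/(h - 1)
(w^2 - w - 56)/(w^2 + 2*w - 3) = (w^2 - w - 56)/(w^2 + 2*w - 3)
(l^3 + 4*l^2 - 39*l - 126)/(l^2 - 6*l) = l + 10 + 21/l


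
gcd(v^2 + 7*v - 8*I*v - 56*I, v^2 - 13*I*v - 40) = v - 8*I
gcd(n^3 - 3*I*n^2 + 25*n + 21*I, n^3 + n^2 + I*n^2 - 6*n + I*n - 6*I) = n + I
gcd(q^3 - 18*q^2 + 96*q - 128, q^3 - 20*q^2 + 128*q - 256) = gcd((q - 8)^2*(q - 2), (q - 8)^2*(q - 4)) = q^2 - 16*q + 64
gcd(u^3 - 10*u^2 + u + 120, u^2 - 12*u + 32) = u - 8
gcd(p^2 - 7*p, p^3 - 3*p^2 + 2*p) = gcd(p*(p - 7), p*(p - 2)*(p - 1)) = p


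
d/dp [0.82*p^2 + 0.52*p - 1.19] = 1.64*p + 0.52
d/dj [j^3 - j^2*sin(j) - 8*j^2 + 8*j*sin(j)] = -j^2*cos(j) + 3*j^2 - 2*j*sin(j) + 8*j*cos(j) - 16*j + 8*sin(j)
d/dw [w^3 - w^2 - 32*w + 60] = 3*w^2 - 2*w - 32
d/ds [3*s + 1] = 3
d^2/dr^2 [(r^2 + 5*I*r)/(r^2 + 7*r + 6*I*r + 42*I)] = (r^3*(-14 - 2*I) - 252*I*r^2 + 1260*r - 588 + 2520*I)/(r^6 + r^5*(21 + 18*I) + r^4*(39 + 378*I) + r^3*(-1925 + 2430*I) + r^2*(-15876 + 1638*I) + r*(-37044 - 31752*I) - 74088*I)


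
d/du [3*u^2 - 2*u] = 6*u - 2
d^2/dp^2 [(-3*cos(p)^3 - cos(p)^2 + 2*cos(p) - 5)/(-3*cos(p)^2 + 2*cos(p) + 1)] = (9*(1 - cos(p)^2)^2 - 27*cos(p)^6 + 27*cos(p)^5 - 241*cos(p)^3 - 112*cos(p)^2 + 106*cos(p) - 89)/((cos(p) - 1)^2*(3*cos(p) + 1)^3)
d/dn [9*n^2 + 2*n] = 18*n + 2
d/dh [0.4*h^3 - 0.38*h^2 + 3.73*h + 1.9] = 1.2*h^2 - 0.76*h + 3.73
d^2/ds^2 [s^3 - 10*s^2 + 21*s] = 6*s - 20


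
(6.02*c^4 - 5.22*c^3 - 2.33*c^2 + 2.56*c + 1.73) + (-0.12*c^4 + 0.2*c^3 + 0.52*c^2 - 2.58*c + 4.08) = 5.9*c^4 - 5.02*c^3 - 1.81*c^2 - 0.02*c + 5.81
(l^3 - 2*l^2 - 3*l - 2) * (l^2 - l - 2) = l^5 - 3*l^4 - 3*l^3 + 5*l^2 + 8*l + 4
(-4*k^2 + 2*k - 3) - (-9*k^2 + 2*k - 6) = 5*k^2 + 3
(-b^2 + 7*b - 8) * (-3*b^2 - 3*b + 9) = 3*b^4 - 18*b^3 - 6*b^2 + 87*b - 72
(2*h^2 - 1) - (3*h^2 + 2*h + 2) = -h^2 - 2*h - 3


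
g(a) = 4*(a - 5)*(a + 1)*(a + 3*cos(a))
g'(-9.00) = 2034.43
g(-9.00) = -5256.56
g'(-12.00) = 604.40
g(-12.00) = -7082.39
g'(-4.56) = -4.33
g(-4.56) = -682.77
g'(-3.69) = 231.77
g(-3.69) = -584.41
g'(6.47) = 356.23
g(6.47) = 413.66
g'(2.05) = 60.09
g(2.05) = -24.00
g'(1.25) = 49.16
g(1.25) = -74.11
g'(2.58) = 20.90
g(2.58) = -1.41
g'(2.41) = 36.06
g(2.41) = -6.28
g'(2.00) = 62.20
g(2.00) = -27.06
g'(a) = 4*(1 - 3*sin(a))*(a - 5)*(a + 1) + 4*(a - 5)*(a + 3*cos(a)) + 4*(a + 1)*(a + 3*cos(a)) = -4*(a - 5)*(a + 1)*(3*sin(a) - 1) + 4*(a - 5)*(a + 3*cos(a)) + 4*(a + 1)*(a + 3*cos(a))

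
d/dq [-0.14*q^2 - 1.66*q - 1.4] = -0.28*q - 1.66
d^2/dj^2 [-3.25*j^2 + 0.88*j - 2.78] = -6.50000000000000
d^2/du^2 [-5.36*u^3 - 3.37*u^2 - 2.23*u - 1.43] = -32.16*u - 6.74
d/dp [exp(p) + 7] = exp(p)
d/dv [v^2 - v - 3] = 2*v - 1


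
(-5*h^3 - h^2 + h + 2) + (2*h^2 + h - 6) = -5*h^3 + h^2 + 2*h - 4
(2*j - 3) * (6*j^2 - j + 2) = 12*j^3 - 20*j^2 + 7*j - 6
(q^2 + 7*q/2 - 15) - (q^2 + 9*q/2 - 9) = -q - 6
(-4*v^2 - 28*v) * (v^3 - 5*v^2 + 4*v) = -4*v^5 - 8*v^4 + 124*v^3 - 112*v^2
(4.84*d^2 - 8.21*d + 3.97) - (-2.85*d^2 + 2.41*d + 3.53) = 7.69*d^2 - 10.62*d + 0.44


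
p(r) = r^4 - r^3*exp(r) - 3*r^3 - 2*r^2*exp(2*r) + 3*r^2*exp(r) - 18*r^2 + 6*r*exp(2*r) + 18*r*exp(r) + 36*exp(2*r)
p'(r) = -r^3*exp(r) + 4*r^3 - 4*r^2*exp(2*r) - 9*r^2 + 8*r*exp(2*r) + 24*r*exp(r) - 36*r + 78*exp(2*r) + 18*exp(r)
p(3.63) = 46640.15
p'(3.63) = 79377.15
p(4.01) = 87708.79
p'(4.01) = 141875.94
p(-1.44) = -26.72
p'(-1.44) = 21.28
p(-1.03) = -16.25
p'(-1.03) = 29.50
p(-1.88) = -33.31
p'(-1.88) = 7.30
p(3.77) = 59074.80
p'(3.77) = 98885.83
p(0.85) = 242.17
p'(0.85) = 502.13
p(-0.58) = -0.54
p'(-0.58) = 42.04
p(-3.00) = 0.00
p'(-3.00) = -82.30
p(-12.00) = 23328.01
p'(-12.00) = -7775.99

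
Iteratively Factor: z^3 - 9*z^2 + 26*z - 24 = (z - 2)*(z^2 - 7*z + 12) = (z - 3)*(z - 2)*(z - 4)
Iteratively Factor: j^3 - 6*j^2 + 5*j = (j - 1)*(j^2 - 5*j) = (j - 5)*(j - 1)*(j)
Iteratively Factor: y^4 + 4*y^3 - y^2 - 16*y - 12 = (y + 3)*(y^3 + y^2 - 4*y - 4) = (y + 1)*(y + 3)*(y^2 - 4) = (y + 1)*(y + 2)*(y + 3)*(y - 2)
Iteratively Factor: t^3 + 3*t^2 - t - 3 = (t + 1)*(t^2 + 2*t - 3) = (t + 1)*(t + 3)*(t - 1)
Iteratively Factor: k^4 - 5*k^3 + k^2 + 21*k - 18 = (k - 3)*(k^3 - 2*k^2 - 5*k + 6) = (k - 3)*(k + 2)*(k^2 - 4*k + 3) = (k - 3)^2*(k + 2)*(k - 1)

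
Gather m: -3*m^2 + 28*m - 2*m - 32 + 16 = -3*m^2 + 26*m - 16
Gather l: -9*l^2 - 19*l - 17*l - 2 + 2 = -9*l^2 - 36*l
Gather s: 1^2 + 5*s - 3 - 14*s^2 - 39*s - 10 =-14*s^2 - 34*s - 12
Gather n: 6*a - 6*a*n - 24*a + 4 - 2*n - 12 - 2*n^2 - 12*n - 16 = -18*a - 2*n^2 + n*(-6*a - 14) - 24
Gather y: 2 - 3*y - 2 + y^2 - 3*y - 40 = y^2 - 6*y - 40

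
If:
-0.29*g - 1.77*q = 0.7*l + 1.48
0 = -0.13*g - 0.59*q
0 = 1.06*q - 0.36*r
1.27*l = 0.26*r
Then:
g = 7.67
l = -1.02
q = -1.69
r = -4.98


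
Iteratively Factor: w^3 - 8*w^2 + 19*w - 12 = (w - 1)*(w^2 - 7*w + 12) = (w - 3)*(w - 1)*(w - 4)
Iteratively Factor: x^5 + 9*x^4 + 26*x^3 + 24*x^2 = (x + 4)*(x^4 + 5*x^3 + 6*x^2) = (x + 3)*(x + 4)*(x^3 + 2*x^2) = x*(x + 3)*(x + 4)*(x^2 + 2*x) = x^2*(x + 3)*(x + 4)*(x + 2)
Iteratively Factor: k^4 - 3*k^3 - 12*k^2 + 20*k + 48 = (k - 4)*(k^3 + k^2 - 8*k - 12) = (k - 4)*(k + 2)*(k^2 - k - 6) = (k - 4)*(k + 2)^2*(k - 3)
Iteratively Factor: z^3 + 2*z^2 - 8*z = (z + 4)*(z^2 - 2*z) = z*(z + 4)*(z - 2)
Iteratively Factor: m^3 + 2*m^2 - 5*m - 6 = (m + 1)*(m^2 + m - 6) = (m + 1)*(m + 3)*(m - 2)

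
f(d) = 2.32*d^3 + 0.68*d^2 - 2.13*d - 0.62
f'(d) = 6.96*d^2 + 1.36*d - 2.13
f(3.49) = 98.85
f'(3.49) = 87.39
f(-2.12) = -15.15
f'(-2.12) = 26.27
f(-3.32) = -70.95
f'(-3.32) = 70.07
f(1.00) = 0.25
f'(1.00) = 6.19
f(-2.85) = -42.73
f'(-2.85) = 50.53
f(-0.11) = -0.38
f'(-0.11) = -2.20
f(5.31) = 354.60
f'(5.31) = 201.34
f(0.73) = -0.91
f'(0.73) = 2.57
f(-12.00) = -3886.10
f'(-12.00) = 983.79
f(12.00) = 4080.70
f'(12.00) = 1016.43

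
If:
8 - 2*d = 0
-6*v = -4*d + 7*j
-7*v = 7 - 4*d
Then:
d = 4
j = 58/49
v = 9/7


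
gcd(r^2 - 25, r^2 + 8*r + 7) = 1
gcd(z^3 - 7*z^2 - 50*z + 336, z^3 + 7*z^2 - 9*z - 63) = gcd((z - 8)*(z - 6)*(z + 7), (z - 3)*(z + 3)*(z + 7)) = z + 7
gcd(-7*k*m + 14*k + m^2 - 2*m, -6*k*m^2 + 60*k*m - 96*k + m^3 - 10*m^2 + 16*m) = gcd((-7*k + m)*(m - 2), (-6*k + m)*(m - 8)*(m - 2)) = m - 2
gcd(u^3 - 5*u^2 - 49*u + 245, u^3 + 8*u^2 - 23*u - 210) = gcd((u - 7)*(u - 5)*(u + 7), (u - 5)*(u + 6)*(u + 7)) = u^2 + 2*u - 35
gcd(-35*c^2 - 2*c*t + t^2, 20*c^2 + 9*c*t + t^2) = 5*c + t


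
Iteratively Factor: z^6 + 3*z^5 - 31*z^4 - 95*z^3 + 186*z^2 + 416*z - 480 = (z + 4)*(z^5 - z^4 - 27*z^3 + 13*z^2 + 134*z - 120) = (z - 1)*(z + 4)*(z^4 - 27*z^2 - 14*z + 120) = (z - 1)*(z + 4)^2*(z^3 - 4*z^2 - 11*z + 30) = (z - 1)*(z + 3)*(z + 4)^2*(z^2 - 7*z + 10) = (z - 5)*(z - 1)*(z + 3)*(z + 4)^2*(z - 2)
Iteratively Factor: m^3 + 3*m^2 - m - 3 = (m + 1)*(m^2 + 2*m - 3) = (m - 1)*(m + 1)*(m + 3)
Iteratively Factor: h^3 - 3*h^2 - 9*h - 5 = (h - 5)*(h^2 + 2*h + 1) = (h - 5)*(h + 1)*(h + 1)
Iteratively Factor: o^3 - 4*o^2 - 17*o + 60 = (o + 4)*(o^2 - 8*o + 15) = (o - 5)*(o + 4)*(o - 3)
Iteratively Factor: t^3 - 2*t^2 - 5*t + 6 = (t - 3)*(t^2 + t - 2) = (t - 3)*(t + 2)*(t - 1)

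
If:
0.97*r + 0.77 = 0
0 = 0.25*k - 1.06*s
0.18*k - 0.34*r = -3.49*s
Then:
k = -0.27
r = -0.79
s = -0.06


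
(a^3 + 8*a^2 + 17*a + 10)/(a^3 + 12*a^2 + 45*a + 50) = (a + 1)/(a + 5)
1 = 1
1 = 1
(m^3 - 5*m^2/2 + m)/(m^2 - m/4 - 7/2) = 2*m*(2*m - 1)/(4*m + 7)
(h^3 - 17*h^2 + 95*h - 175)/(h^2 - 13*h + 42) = (h^2 - 10*h + 25)/(h - 6)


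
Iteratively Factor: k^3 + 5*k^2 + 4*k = (k + 1)*(k^2 + 4*k) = (k + 1)*(k + 4)*(k)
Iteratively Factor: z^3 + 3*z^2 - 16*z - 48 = (z + 4)*(z^2 - z - 12) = (z - 4)*(z + 4)*(z + 3)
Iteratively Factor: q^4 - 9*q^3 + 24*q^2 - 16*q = (q)*(q^3 - 9*q^2 + 24*q - 16) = q*(q - 1)*(q^2 - 8*q + 16) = q*(q - 4)*(q - 1)*(q - 4)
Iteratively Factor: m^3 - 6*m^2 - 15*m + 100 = (m + 4)*(m^2 - 10*m + 25) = (m - 5)*(m + 4)*(m - 5)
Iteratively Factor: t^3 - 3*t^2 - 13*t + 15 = (t + 3)*(t^2 - 6*t + 5) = (t - 5)*(t + 3)*(t - 1)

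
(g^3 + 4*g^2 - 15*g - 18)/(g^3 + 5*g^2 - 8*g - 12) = (g - 3)/(g - 2)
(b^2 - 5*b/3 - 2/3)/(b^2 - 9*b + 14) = (b + 1/3)/(b - 7)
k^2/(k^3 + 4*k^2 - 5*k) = k/(k^2 + 4*k - 5)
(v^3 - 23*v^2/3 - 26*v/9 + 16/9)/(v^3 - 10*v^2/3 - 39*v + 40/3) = (v + 2/3)/(v + 5)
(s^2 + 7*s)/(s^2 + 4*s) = (s + 7)/(s + 4)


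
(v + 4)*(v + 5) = v^2 + 9*v + 20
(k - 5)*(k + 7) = k^2 + 2*k - 35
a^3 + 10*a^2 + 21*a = a*(a + 3)*(a + 7)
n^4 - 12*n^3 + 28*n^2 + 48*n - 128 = (n - 8)*(n - 4)*(n - 2)*(n + 2)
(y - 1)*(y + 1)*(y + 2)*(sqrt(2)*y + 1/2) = sqrt(2)*y^4 + y^3/2 + 2*sqrt(2)*y^3 - sqrt(2)*y^2 + y^2 - 2*sqrt(2)*y - y/2 - 1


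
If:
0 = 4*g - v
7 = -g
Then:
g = -7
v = -28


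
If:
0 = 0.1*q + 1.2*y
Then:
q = -12.0*y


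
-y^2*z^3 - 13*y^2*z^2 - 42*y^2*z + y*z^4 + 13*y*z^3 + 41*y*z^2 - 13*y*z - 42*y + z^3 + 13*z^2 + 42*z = (-y + z)*(z + 6)*(z + 7)*(y*z + 1)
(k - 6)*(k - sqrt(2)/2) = k^2 - 6*k - sqrt(2)*k/2 + 3*sqrt(2)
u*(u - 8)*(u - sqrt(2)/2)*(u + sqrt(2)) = u^4 - 8*u^3 + sqrt(2)*u^3/2 - 4*sqrt(2)*u^2 - u^2 + 8*u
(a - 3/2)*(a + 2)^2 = a^3 + 5*a^2/2 - 2*a - 6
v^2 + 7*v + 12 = (v + 3)*(v + 4)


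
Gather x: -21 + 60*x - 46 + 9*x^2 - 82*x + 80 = 9*x^2 - 22*x + 13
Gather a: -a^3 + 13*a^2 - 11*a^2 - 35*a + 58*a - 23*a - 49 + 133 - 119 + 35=-a^3 + 2*a^2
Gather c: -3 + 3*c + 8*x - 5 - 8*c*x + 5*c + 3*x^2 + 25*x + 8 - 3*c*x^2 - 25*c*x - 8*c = c*(-3*x^2 - 33*x) + 3*x^2 + 33*x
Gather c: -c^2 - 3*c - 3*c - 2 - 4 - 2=-c^2 - 6*c - 8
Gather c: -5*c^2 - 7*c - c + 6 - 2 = -5*c^2 - 8*c + 4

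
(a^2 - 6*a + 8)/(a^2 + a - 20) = (a - 2)/(a + 5)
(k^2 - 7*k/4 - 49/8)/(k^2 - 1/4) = (8*k^2 - 14*k - 49)/(2*(4*k^2 - 1))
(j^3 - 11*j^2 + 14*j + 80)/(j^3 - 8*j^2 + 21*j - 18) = (j^3 - 11*j^2 + 14*j + 80)/(j^3 - 8*j^2 + 21*j - 18)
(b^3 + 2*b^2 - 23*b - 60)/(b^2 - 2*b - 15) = b + 4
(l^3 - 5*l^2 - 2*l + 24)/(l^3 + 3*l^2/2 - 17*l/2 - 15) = 2*(l - 4)/(2*l + 5)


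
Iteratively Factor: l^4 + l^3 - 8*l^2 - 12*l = (l - 3)*(l^3 + 4*l^2 + 4*l) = (l - 3)*(l + 2)*(l^2 + 2*l) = l*(l - 3)*(l + 2)*(l + 2)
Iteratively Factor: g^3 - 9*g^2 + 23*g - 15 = (g - 1)*(g^2 - 8*g + 15) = (g - 3)*(g - 1)*(g - 5)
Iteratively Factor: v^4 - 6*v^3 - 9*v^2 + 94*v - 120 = (v - 3)*(v^3 - 3*v^2 - 18*v + 40) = (v - 3)*(v + 4)*(v^2 - 7*v + 10) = (v - 5)*(v - 3)*(v + 4)*(v - 2)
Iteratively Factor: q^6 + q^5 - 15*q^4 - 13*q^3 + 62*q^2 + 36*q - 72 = (q - 3)*(q^5 + 4*q^4 - 3*q^3 - 22*q^2 - 4*q + 24) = (q - 3)*(q + 3)*(q^4 + q^3 - 6*q^2 - 4*q + 8) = (q - 3)*(q - 2)*(q + 3)*(q^3 + 3*q^2 - 4) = (q - 3)*(q - 2)*(q + 2)*(q + 3)*(q^2 + q - 2) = (q - 3)*(q - 2)*(q - 1)*(q + 2)*(q + 3)*(q + 2)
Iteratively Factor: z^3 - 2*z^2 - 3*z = (z - 3)*(z^2 + z) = z*(z - 3)*(z + 1)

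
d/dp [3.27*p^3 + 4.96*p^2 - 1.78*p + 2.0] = 9.81*p^2 + 9.92*p - 1.78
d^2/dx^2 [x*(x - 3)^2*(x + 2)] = 12*x^2 - 24*x - 6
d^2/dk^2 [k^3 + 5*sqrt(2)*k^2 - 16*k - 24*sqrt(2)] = 6*k + 10*sqrt(2)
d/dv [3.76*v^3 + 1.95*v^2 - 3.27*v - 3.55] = 11.28*v^2 + 3.9*v - 3.27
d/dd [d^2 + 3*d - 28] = 2*d + 3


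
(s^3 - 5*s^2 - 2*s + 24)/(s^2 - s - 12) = (s^2 - s - 6)/(s + 3)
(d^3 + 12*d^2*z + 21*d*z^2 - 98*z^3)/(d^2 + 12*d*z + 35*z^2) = (d^2 + 5*d*z - 14*z^2)/(d + 5*z)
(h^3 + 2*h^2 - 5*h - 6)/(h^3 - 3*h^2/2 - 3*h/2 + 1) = 2*(h + 3)/(2*h - 1)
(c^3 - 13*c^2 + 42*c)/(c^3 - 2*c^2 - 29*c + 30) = c*(c - 7)/(c^2 + 4*c - 5)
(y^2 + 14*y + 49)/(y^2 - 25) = (y^2 + 14*y + 49)/(y^2 - 25)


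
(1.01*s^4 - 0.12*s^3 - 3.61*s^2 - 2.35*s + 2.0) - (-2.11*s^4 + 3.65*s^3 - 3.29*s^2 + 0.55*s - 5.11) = 3.12*s^4 - 3.77*s^3 - 0.32*s^2 - 2.9*s + 7.11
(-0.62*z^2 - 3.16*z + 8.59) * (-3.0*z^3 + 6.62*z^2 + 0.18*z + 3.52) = 1.86*z^5 + 5.3756*z^4 - 46.8008*z^3 + 54.1146*z^2 - 9.577*z + 30.2368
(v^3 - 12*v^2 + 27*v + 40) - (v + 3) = v^3 - 12*v^2 + 26*v + 37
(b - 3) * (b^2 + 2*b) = b^3 - b^2 - 6*b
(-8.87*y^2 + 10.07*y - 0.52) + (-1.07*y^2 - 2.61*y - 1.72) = -9.94*y^2 + 7.46*y - 2.24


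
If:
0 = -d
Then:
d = 0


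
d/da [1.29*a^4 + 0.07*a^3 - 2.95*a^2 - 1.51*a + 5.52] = 5.16*a^3 + 0.21*a^2 - 5.9*a - 1.51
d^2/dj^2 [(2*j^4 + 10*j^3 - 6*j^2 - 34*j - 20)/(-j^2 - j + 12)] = 4*(-j^6 - 3*j^5 + 33*j^4 + 45*j^3 - 546*j^2 - 1518*j + 766)/(j^6 + 3*j^5 - 33*j^4 - 71*j^3 + 396*j^2 + 432*j - 1728)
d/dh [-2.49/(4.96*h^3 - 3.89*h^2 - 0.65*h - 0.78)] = (37.0512*h^2 - 19.3722*h - 1.6185)/(-4.96*h^3 + 3.89*h^2 + 0.65*h + 0.78)^2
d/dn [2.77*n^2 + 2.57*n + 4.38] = 5.54*n + 2.57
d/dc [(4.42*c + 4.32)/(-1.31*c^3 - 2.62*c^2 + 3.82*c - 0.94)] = (11.5804*c^3 + 28.558*c^2 + 22.6368*c - 20.6572)/(1.7161*c^6 + 6.8644*c^5 - 3.144*c^4 - 17.554*c^3 + 19.518*c^2 - 7.1816*c + 0.8836)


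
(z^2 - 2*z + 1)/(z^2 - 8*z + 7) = (z - 1)/(z - 7)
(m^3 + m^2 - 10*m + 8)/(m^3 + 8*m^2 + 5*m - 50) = (m^2 + 3*m - 4)/(m^2 + 10*m + 25)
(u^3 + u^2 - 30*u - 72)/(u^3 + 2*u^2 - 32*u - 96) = (u + 3)/(u + 4)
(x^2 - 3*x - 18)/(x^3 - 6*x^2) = (x + 3)/x^2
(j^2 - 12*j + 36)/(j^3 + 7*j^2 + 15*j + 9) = (j^2 - 12*j + 36)/(j^3 + 7*j^2 + 15*j + 9)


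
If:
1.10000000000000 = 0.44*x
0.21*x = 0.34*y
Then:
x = 2.50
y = 1.54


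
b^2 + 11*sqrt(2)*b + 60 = (b + 5*sqrt(2))*(b + 6*sqrt(2))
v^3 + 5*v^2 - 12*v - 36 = (v - 3)*(v + 2)*(v + 6)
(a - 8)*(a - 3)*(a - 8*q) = a^3 - 8*a^2*q - 11*a^2 + 88*a*q + 24*a - 192*q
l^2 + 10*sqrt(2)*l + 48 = (l + 4*sqrt(2))*(l + 6*sqrt(2))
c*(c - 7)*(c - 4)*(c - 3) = c^4 - 14*c^3 + 61*c^2 - 84*c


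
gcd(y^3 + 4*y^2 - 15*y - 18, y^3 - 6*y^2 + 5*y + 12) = y^2 - 2*y - 3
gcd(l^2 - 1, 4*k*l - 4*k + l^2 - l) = l - 1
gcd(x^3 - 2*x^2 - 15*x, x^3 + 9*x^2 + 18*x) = x^2 + 3*x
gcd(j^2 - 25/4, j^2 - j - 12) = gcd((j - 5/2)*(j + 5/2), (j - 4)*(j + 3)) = 1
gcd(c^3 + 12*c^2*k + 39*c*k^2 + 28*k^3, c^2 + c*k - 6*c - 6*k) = c + k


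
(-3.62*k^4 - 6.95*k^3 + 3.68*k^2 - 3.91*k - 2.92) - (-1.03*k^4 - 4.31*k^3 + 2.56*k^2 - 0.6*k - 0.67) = -2.59*k^4 - 2.64*k^3 + 1.12*k^2 - 3.31*k - 2.25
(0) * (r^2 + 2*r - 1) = 0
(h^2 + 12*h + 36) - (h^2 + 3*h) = 9*h + 36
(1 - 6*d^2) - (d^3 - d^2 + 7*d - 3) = -d^3 - 5*d^2 - 7*d + 4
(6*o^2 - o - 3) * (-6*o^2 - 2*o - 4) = -36*o^4 - 6*o^3 - 4*o^2 + 10*o + 12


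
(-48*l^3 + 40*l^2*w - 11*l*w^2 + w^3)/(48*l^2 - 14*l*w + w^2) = (-48*l^3 + 40*l^2*w - 11*l*w^2 + w^3)/(48*l^2 - 14*l*w + w^2)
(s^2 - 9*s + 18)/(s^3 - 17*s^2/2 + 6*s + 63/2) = 2*(s - 6)/(2*s^2 - 11*s - 21)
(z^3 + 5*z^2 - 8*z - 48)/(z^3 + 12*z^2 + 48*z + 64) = (z - 3)/(z + 4)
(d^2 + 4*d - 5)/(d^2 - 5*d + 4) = (d + 5)/(d - 4)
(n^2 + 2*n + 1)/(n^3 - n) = (n + 1)/(n*(n - 1))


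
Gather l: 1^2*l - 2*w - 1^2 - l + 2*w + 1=0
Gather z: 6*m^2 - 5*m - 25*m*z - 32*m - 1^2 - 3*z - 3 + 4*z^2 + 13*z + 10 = 6*m^2 - 37*m + 4*z^2 + z*(10 - 25*m) + 6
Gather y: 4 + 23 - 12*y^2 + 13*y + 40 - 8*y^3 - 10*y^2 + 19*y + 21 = -8*y^3 - 22*y^2 + 32*y + 88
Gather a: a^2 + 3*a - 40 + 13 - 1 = a^2 + 3*a - 28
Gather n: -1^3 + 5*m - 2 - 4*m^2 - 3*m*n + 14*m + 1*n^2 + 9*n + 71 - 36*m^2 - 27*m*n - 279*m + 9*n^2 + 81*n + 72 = -40*m^2 - 260*m + 10*n^2 + n*(90 - 30*m) + 140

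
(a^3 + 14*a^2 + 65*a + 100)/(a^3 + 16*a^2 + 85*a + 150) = (a + 4)/(a + 6)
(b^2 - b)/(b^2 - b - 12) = b*(1 - b)/(-b^2 + b + 12)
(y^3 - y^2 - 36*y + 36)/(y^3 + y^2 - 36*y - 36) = (y - 1)/(y + 1)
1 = 1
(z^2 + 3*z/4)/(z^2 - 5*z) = (z + 3/4)/(z - 5)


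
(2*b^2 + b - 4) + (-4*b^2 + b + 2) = -2*b^2 + 2*b - 2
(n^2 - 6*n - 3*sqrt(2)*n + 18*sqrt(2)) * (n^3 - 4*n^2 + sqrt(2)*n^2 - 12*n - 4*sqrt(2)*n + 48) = n^5 - 10*n^4 - 2*sqrt(2)*n^4 + 6*n^3 + 20*sqrt(2)*n^3 - 12*sqrt(2)*n^2 + 180*n^2 - 360*sqrt(2)*n - 432*n + 864*sqrt(2)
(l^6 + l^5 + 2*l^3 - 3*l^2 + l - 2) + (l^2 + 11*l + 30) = l^6 + l^5 + 2*l^3 - 2*l^2 + 12*l + 28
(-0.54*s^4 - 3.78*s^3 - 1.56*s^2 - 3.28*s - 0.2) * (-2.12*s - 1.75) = 1.1448*s^5 + 8.9586*s^4 + 9.9222*s^3 + 9.6836*s^2 + 6.164*s + 0.35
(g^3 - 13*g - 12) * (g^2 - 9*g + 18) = g^5 - 9*g^4 + 5*g^3 + 105*g^2 - 126*g - 216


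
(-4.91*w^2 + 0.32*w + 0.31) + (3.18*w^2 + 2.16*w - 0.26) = -1.73*w^2 + 2.48*w + 0.05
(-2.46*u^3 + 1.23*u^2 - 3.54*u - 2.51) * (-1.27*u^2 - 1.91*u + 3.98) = 3.1242*u^5 + 3.1365*u^4 - 7.6443*u^3 + 14.8445*u^2 - 9.2951*u - 9.9898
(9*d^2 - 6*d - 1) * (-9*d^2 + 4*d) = -81*d^4 + 90*d^3 - 15*d^2 - 4*d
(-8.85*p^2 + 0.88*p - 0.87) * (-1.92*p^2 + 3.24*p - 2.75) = 16.992*p^4 - 30.3636*p^3 + 28.8591*p^2 - 5.2388*p + 2.3925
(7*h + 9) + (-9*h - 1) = 8 - 2*h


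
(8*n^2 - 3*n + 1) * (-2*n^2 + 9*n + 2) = -16*n^4 + 78*n^3 - 13*n^2 + 3*n + 2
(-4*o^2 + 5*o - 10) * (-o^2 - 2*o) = 4*o^4 + 3*o^3 + 20*o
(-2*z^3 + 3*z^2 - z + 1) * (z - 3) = -2*z^4 + 9*z^3 - 10*z^2 + 4*z - 3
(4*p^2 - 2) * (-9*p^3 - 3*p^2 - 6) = -36*p^5 - 12*p^4 + 18*p^3 - 18*p^2 + 12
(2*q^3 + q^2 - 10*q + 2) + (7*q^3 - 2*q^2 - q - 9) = 9*q^3 - q^2 - 11*q - 7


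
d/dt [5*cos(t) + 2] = -5*sin(t)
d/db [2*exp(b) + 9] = 2*exp(b)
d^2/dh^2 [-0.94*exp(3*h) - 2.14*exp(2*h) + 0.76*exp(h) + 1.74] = (-8.46*exp(2*h) - 8.56*exp(h) + 0.76)*exp(h)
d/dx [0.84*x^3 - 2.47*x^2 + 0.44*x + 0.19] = 2.52*x^2 - 4.94*x + 0.44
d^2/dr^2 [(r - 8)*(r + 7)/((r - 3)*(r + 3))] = 2*(-r^3 - 141*r^2 - 27*r - 423)/(r^6 - 27*r^4 + 243*r^2 - 729)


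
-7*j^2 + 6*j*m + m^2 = (-j + m)*(7*j + m)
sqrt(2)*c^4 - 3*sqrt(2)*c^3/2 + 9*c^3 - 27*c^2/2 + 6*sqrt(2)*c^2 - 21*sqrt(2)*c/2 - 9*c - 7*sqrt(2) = (c - 2)*(c + sqrt(2))*(c + 7*sqrt(2)/2)*(sqrt(2)*c + sqrt(2)/2)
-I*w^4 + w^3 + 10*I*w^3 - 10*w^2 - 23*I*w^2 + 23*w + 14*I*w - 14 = (w - 7)*(w - 2)*(w - 1)*(-I*w + 1)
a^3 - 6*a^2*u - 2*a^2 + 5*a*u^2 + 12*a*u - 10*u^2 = (a - 2)*(a - 5*u)*(a - u)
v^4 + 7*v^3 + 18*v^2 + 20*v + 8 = (v + 1)*(v + 2)^3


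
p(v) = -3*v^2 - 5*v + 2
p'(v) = -6*v - 5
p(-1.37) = 3.22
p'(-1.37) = 3.22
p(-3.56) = -18.22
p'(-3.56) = 16.36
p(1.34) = -10.09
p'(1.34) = -13.04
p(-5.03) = -48.75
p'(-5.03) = 25.18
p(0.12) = 1.36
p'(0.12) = -5.72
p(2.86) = -36.84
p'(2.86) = -22.16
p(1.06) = -6.67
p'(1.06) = -11.36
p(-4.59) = -38.25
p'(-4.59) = 22.54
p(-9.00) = -196.00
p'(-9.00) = 49.00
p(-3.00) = -10.00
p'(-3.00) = 13.00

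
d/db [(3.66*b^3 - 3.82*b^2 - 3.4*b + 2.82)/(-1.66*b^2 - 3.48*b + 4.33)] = (-6.0756*b^4 - 25.4736*b^3 + 55.193*b^2 - 23.7188*b - 4.9084)/(2.7556*b^4 + 11.5536*b^3 - 2.2652*b^2 - 30.1368*b + 18.7489)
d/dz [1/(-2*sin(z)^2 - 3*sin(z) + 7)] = (4*sin(z) + 3)*cos(z)/(3*sin(z) - cos(2*z) - 6)^2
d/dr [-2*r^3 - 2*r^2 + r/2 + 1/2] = -6*r^2 - 4*r + 1/2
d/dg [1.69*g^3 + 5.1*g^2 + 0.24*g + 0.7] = 5.07*g^2 + 10.2*g + 0.24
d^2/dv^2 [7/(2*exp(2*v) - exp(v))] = 7*((1 - 8*exp(v))*(2*exp(v) - 1) + 2*(4*exp(v) - 1)^2)*exp(-v)/(2*exp(v) - 1)^3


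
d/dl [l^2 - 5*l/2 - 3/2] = 2*l - 5/2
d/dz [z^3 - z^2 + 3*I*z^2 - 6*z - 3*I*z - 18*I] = 3*z^2 + z*(-2 + 6*I) - 6 - 3*I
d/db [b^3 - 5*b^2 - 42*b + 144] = 3*b^2 - 10*b - 42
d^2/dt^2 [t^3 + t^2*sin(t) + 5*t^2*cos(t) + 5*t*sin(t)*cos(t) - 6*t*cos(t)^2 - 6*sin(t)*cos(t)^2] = -t^2*sin(t) - 5*t^2*cos(t) - 20*t*sin(t) - 10*t*sin(2*t) + 4*t*cos(t) + 12*t*cos(2*t) + 6*t + 7*sin(t)/2 + 12*sin(2*t) + 27*sin(3*t)/2 + 10*cos(t) + 10*cos(2*t)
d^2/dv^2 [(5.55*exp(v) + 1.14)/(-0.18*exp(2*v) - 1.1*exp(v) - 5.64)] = (-0.17982*exp(4*v) + 0.951155999999999*exp(3*v) + 33.129*exp(2*v) + 37.682112*exp(v) - 169.47072)*exp(v)/(0.005832*exp(6*v) + 0.10692*exp(5*v) + 1.201608*exp(4*v) + 8.03132*exp(3*v) + 37.650384*exp(2*v) + 104.97168*exp(v) + 179.406144)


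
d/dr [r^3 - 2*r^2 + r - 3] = 3*r^2 - 4*r + 1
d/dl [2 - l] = -1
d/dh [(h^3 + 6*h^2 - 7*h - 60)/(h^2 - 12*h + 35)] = (h^4 - 24*h^3 + 40*h^2 + 540*h - 965)/(h^4 - 24*h^3 + 214*h^2 - 840*h + 1225)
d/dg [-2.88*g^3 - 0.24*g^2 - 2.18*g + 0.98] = -8.64*g^2 - 0.48*g - 2.18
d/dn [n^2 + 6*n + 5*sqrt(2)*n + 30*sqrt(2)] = 2*n + 6 + 5*sqrt(2)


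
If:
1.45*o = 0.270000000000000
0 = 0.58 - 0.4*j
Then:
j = 1.45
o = 0.19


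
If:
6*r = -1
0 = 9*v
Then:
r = -1/6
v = 0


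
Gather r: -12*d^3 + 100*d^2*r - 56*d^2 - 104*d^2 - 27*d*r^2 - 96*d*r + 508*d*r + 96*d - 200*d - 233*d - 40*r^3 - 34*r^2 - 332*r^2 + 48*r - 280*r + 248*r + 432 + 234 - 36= -12*d^3 - 160*d^2 - 337*d - 40*r^3 + r^2*(-27*d - 366) + r*(100*d^2 + 412*d + 16) + 630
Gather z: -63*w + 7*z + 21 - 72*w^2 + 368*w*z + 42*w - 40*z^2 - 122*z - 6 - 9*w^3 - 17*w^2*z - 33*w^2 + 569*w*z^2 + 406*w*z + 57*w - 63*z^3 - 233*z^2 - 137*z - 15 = -9*w^3 - 105*w^2 + 36*w - 63*z^3 + z^2*(569*w - 273) + z*(-17*w^2 + 774*w - 252)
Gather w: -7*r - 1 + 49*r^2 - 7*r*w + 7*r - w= 49*r^2 + w*(-7*r - 1) - 1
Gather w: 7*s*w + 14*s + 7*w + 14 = 14*s + w*(7*s + 7) + 14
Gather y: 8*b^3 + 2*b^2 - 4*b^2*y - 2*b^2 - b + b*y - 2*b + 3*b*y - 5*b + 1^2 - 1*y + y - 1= 8*b^3 - 8*b + y*(-4*b^2 + 4*b)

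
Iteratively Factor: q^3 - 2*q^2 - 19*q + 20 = (q - 1)*(q^2 - q - 20) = (q - 1)*(q + 4)*(q - 5)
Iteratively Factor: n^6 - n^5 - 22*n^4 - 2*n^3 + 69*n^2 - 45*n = (n + 3)*(n^5 - 4*n^4 - 10*n^3 + 28*n^2 - 15*n) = (n - 1)*(n + 3)*(n^4 - 3*n^3 - 13*n^2 + 15*n) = n*(n - 1)*(n + 3)*(n^3 - 3*n^2 - 13*n + 15) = n*(n - 1)^2*(n + 3)*(n^2 - 2*n - 15) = n*(n - 1)^2*(n + 3)^2*(n - 5)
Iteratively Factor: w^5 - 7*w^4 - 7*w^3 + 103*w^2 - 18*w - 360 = (w - 5)*(w^4 - 2*w^3 - 17*w^2 + 18*w + 72) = (w - 5)*(w + 2)*(w^3 - 4*w^2 - 9*w + 36) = (w - 5)*(w - 4)*(w + 2)*(w^2 - 9) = (w - 5)*(w - 4)*(w - 3)*(w + 2)*(w + 3)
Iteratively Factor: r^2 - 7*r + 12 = (r - 4)*(r - 3)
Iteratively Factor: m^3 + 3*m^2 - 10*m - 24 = (m + 2)*(m^2 + m - 12) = (m + 2)*(m + 4)*(m - 3)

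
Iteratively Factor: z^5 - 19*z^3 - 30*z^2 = (z - 5)*(z^4 + 5*z^3 + 6*z^2) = (z - 5)*(z + 3)*(z^3 + 2*z^2) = z*(z - 5)*(z + 3)*(z^2 + 2*z) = z^2*(z - 5)*(z + 3)*(z + 2)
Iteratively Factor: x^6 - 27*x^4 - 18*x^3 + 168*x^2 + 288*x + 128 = (x + 1)*(x^5 - x^4 - 26*x^3 + 8*x^2 + 160*x + 128) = (x - 4)*(x + 1)*(x^4 + 3*x^3 - 14*x^2 - 48*x - 32) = (x - 4)*(x + 1)*(x + 4)*(x^3 - x^2 - 10*x - 8) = (x - 4)*(x + 1)^2*(x + 4)*(x^2 - 2*x - 8) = (x - 4)*(x + 1)^2*(x + 2)*(x + 4)*(x - 4)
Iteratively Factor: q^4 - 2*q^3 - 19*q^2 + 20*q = (q - 5)*(q^3 + 3*q^2 - 4*q) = (q - 5)*(q + 4)*(q^2 - q) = (q - 5)*(q - 1)*(q + 4)*(q)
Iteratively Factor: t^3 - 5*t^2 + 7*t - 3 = (t - 3)*(t^2 - 2*t + 1) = (t - 3)*(t - 1)*(t - 1)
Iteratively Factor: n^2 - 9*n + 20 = (n - 4)*(n - 5)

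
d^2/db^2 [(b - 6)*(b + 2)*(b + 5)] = 6*b + 2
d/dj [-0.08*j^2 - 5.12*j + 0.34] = -0.16*j - 5.12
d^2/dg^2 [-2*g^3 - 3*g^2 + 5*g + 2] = -12*g - 6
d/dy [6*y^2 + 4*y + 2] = 12*y + 4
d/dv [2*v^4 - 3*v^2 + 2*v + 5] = 8*v^3 - 6*v + 2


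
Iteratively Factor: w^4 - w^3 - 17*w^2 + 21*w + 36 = (w + 1)*(w^3 - 2*w^2 - 15*w + 36) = (w - 3)*(w + 1)*(w^2 + w - 12) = (w - 3)*(w + 1)*(w + 4)*(w - 3)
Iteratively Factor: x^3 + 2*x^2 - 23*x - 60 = (x + 3)*(x^2 - x - 20) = (x - 5)*(x + 3)*(x + 4)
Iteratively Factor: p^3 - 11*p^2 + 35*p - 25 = (p - 5)*(p^2 - 6*p + 5) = (p - 5)^2*(p - 1)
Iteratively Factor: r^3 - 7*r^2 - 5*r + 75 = (r + 3)*(r^2 - 10*r + 25) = (r - 5)*(r + 3)*(r - 5)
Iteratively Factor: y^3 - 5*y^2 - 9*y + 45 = (y + 3)*(y^2 - 8*y + 15) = (y - 3)*(y + 3)*(y - 5)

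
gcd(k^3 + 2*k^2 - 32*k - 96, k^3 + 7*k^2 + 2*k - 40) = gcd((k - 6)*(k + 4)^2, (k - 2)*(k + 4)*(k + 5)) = k + 4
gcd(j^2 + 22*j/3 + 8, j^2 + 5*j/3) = 1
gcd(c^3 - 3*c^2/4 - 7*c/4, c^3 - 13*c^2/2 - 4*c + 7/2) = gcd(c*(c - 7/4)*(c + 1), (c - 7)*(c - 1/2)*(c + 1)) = c + 1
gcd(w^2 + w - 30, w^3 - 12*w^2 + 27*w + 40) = w - 5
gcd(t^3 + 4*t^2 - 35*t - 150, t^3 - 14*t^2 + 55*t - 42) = t - 6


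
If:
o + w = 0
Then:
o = -w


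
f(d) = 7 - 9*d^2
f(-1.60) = -16.04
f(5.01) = -218.90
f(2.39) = -44.41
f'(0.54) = -9.72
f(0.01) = 7.00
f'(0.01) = -0.18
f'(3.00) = -54.00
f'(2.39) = -43.02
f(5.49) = -264.26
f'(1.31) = -23.58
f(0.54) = 4.38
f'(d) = -18*d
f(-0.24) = 6.48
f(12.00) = -1289.00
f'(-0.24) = 4.32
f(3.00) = -74.00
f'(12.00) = -216.00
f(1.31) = -8.44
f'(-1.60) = 28.80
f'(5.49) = -98.82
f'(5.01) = -90.18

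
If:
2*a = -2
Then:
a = -1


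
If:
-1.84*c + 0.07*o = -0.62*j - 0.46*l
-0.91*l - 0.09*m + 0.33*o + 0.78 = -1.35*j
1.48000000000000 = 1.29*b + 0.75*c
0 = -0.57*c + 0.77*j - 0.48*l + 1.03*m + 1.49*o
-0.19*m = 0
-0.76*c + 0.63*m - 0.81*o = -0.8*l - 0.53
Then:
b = 1.70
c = -0.96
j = -1.65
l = -1.60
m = 0.00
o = -0.03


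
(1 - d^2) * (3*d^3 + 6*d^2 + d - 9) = -3*d^5 - 6*d^4 + 2*d^3 + 15*d^2 + d - 9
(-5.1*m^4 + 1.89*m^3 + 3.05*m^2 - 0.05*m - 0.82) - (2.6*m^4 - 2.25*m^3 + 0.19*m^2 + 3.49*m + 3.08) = -7.7*m^4 + 4.14*m^3 + 2.86*m^2 - 3.54*m - 3.9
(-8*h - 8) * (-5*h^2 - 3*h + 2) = 40*h^3 + 64*h^2 + 8*h - 16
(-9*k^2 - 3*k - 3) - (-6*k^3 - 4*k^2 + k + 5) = 6*k^3 - 5*k^2 - 4*k - 8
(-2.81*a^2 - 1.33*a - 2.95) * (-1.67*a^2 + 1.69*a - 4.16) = 4.6927*a^4 - 2.5278*a^3 + 14.3684*a^2 + 0.547300000000001*a + 12.272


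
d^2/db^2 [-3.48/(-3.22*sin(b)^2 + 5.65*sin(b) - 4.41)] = (-144.328128*sin(b)^4 + 189.93492*sin(b)^3 + 303.068676*sin(b)^2 - 466.57926*sin(b) + 123.347208)/(3.22*sin(b)^2 - 5.65*sin(b) + 4.41)^3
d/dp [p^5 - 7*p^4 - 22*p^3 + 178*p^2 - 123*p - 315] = 5*p^4 - 28*p^3 - 66*p^2 + 356*p - 123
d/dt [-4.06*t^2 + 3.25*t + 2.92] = 3.25 - 8.12*t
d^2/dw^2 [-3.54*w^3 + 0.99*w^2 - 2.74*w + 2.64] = 1.98 - 21.24*w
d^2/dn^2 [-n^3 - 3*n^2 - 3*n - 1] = -6*n - 6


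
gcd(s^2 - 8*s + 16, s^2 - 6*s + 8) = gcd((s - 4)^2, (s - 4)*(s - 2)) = s - 4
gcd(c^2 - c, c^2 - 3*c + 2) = c - 1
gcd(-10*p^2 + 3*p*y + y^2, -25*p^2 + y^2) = 5*p + y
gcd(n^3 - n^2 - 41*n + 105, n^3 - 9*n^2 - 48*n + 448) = n + 7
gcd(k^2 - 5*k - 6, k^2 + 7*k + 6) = k + 1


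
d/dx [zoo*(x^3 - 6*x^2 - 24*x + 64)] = zoo*(x^2 + x + 1)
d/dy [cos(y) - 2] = -sin(y)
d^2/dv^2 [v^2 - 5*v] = 2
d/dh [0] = 0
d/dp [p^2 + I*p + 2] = 2*p + I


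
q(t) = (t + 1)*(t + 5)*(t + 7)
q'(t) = (t + 1)*(t + 5) + (t + 1)*(t + 7) + (t + 5)*(t + 7)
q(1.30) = 120.27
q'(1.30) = 85.87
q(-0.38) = 18.96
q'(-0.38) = 37.55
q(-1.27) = -5.77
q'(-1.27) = 18.82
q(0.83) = 83.54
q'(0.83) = 70.65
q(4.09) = 513.11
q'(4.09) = 203.52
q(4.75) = 658.73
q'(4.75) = 238.19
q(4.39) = 576.47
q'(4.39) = 218.96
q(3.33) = 372.59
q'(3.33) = 166.85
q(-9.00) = -64.00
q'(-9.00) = 56.00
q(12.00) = 4199.00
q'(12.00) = 791.00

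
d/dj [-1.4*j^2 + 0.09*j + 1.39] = 0.09 - 2.8*j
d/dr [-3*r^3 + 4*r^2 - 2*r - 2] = -9*r^2 + 8*r - 2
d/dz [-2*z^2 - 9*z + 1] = -4*z - 9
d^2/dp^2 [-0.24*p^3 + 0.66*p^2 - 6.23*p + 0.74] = 1.32 - 1.44*p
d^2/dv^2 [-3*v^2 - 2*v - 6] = -6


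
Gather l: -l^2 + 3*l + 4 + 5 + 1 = -l^2 + 3*l + 10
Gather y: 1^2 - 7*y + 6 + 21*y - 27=14*y - 20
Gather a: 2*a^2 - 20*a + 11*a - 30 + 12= 2*a^2 - 9*a - 18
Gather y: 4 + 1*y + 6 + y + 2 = 2*y + 12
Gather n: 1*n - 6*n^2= -6*n^2 + n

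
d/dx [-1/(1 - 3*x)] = -3/(3*x - 1)^2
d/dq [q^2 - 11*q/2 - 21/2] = 2*q - 11/2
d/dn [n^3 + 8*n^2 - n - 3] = 3*n^2 + 16*n - 1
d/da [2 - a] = -1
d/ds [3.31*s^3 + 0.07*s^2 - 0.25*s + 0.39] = 9.93*s^2 + 0.14*s - 0.25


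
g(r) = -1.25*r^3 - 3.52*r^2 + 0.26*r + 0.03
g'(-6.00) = -92.50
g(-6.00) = 141.75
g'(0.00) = 0.26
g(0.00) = 0.03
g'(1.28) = -14.90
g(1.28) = -8.03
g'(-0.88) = 3.55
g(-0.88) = -2.07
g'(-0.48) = 2.78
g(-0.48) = -0.77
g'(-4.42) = -41.88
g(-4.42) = 38.05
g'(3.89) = -83.87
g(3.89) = -125.80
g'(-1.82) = 0.65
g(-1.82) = -4.57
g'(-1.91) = 0.03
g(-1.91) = -4.60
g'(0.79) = -7.64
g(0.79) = -2.58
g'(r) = -3.75*r^2 - 7.04*r + 0.26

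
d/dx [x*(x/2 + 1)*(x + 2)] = (x/2 + 1)*(3*x + 2)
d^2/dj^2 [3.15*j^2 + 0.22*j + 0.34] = 6.30000000000000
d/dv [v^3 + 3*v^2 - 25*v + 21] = 3*v^2 + 6*v - 25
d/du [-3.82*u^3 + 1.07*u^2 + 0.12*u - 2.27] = -11.46*u^2 + 2.14*u + 0.12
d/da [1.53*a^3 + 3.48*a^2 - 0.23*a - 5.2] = 4.59*a^2 + 6.96*a - 0.23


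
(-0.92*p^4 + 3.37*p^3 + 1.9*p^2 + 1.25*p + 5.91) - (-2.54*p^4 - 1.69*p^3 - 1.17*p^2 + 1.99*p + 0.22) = 1.62*p^4 + 5.06*p^3 + 3.07*p^2 - 0.74*p + 5.69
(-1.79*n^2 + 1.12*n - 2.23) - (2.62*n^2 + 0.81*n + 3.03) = -4.41*n^2 + 0.31*n - 5.26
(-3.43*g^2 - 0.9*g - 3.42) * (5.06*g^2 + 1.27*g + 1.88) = -17.3558*g^4 - 8.9101*g^3 - 24.8966*g^2 - 6.0354*g - 6.4296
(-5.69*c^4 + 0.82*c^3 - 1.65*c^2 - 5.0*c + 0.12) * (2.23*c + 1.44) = -12.6887*c^5 - 6.365*c^4 - 2.4987*c^3 - 13.526*c^2 - 6.9324*c + 0.1728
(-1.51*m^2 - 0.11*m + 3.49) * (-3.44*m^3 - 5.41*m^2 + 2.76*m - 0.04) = 5.1944*m^5 + 8.5475*m^4 - 15.5781*m^3 - 19.1241*m^2 + 9.6368*m - 0.1396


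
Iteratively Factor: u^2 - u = (u - 1)*(u)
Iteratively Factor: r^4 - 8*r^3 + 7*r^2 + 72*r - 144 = (r - 4)*(r^3 - 4*r^2 - 9*r + 36) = (r - 4)^2*(r^2 - 9) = (r - 4)^2*(r + 3)*(r - 3)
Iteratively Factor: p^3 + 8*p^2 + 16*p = (p + 4)*(p^2 + 4*p) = (p + 4)^2*(p)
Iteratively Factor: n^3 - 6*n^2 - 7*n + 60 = (n - 5)*(n^2 - n - 12) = (n - 5)*(n + 3)*(n - 4)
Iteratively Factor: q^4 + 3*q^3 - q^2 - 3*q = (q + 1)*(q^3 + 2*q^2 - 3*q) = (q - 1)*(q + 1)*(q^2 + 3*q) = q*(q - 1)*(q + 1)*(q + 3)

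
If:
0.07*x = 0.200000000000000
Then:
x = 2.86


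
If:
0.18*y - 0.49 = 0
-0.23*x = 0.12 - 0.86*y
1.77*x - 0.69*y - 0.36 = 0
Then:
No Solution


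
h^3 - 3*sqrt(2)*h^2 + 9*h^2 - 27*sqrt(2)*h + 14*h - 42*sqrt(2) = (h + 2)*(h + 7)*(h - 3*sqrt(2))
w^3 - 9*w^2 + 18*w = w*(w - 6)*(w - 3)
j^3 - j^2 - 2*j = j*(j - 2)*(j + 1)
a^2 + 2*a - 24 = (a - 4)*(a + 6)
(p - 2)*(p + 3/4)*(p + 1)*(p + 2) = p^4 + 7*p^3/4 - 13*p^2/4 - 7*p - 3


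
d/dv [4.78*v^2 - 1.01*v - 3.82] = 9.56*v - 1.01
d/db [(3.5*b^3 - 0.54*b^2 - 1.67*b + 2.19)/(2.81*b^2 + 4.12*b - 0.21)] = (9.835*b^4 + 28.84*b^3 + 0.2629*b^2 - 12.081*b - 8.6721)/(7.8961*b^4 + 23.1544*b^3 + 15.7942*b^2 - 1.7304*b + 0.0441)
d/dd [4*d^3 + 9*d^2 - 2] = 6*d*(2*d + 3)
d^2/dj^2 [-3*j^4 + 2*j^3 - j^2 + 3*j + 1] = -36*j^2 + 12*j - 2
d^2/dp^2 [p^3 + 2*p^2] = 6*p + 4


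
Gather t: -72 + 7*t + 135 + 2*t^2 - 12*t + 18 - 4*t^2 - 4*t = -2*t^2 - 9*t + 81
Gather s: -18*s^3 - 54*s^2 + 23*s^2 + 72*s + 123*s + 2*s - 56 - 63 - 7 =-18*s^3 - 31*s^2 + 197*s - 126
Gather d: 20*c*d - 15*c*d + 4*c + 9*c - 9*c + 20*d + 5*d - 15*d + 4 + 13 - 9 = 4*c + d*(5*c + 10) + 8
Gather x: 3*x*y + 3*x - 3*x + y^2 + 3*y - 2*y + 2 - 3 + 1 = 3*x*y + y^2 + y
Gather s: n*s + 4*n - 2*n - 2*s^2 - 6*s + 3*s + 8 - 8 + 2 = 2*n - 2*s^2 + s*(n - 3) + 2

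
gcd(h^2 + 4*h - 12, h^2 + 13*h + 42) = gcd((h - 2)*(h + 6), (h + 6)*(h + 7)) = h + 6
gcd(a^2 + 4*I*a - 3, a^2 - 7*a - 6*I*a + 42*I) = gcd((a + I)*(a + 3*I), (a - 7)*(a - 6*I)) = 1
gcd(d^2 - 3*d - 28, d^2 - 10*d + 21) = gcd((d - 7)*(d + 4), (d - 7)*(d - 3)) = d - 7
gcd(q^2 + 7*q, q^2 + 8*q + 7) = q + 7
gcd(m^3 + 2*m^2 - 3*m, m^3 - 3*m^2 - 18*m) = m^2 + 3*m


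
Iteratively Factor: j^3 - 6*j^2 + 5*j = (j - 1)*(j^2 - 5*j) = (j - 5)*(j - 1)*(j)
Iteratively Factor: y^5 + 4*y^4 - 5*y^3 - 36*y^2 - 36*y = (y - 3)*(y^4 + 7*y^3 + 16*y^2 + 12*y) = y*(y - 3)*(y^3 + 7*y^2 + 16*y + 12) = y*(y - 3)*(y + 2)*(y^2 + 5*y + 6) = y*(y - 3)*(y + 2)*(y + 3)*(y + 2)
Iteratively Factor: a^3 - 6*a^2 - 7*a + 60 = (a - 4)*(a^2 - 2*a - 15) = (a - 4)*(a + 3)*(a - 5)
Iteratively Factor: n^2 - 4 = (n - 2)*(n + 2)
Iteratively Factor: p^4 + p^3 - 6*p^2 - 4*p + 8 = (p + 2)*(p^3 - p^2 - 4*p + 4) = (p - 2)*(p + 2)*(p^2 + p - 2) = (p - 2)*(p + 2)^2*(p - 1)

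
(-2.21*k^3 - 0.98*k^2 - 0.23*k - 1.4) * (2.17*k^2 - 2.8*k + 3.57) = -4.7957*k^5 + 4.0614*k^4 - 5.6448*k^3 - 5.8926*k^2 + 3.0989*k - 4.998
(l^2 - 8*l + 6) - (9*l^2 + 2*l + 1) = -8*l^2 - 10*l + 5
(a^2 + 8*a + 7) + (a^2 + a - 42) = 2*a^2 + 9*a - 35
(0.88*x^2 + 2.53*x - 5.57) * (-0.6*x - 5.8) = -0.528*x^3 - 6.622*x^2 - 11.332*x + 32.306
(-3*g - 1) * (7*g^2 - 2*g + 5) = -21*g^3 - g^2 - 13*g - 5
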